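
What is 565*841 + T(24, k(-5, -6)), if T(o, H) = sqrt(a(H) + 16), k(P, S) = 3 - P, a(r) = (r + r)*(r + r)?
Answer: 475165 + 4*sqrt(17) ≈ 4.7518e+5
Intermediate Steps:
a(r) = 4*r**2 (a(r) = (2*r)*(2*r) = 4*r**2)
T(o, H) = sqrt(16 + 4*H**2) (T(o, H) = sqrt(4*H**2 + 16) = sqrt(16 + 4*H**2))
565*841 + T(24, k(-5, -6)) = 565*841 + 2*sqrt(4 + (3 - 1*(-5))**2) = 475165 + 2*sqrt(4 + (3 + 5)**2) = 475165 + 2*sqrt(4 + 8**2) = 475165 + 2*sqrt(4 + 64) = 475165 + 2*sqrt(68) = 475165 + 2*(2*sqrt(17)) = 475165 + 4*sqrt(17)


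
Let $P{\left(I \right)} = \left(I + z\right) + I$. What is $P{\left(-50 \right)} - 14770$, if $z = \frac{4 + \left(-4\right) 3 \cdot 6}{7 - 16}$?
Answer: $- \frac{133762}{9} \approx -14862.0$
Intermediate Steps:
$z = \frac{68}{9}$ ($z = \frac{4 - 72}{-9} = \left(4 - 72\right) \left(- \frac{1}{9}\right) = \left(-68\right) \left(- \frac{1}{9}\right) = \frac{68}{9} \approx 7.5556$)
$P{\left(I \right)} = \frac{68}{9} + 2 I$ ($P{\left(I \right)} = \left(I + \frac{68}{9}\right) + I = \left(\frac{68}{9} + I\right) + I = \frac{68}{9} + 2 I$)
$P{\left(-50 \right)} - 14770 = \left(\frac{68}{9} + 2 \left(-50\right)\right) - 14770 = \left(\frac{68}{9} - 100\right) - 14770 = - \frac{832}{9} - 14770 = - \frac{133762}{9}$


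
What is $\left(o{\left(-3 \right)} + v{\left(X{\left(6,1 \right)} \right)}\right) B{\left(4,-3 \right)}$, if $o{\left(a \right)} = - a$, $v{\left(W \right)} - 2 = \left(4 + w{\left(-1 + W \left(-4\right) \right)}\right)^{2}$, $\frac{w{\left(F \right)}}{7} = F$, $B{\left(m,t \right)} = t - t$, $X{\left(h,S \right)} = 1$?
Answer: $0$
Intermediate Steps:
$B{\left(m,t \right)} = 0$
$w{\left(F \right)} = 7 F$
$v{\left(W \right)} = 2 + \left(-3 - 28 W\right)^{2}$ ($v{\left(W \right)} = 2 + \left(4 + 7 \left(-1 + W \left(-4\right)\right)\right)^{2} = 2 + \left(4 + 7 \left(-1 - 4 W\right)\right)^{2} = 2 + \left(4 - \left(7 + 28 W\right)\right)^{2} = 2 + \left(-3 - 28 W\right)^{2}$)
$\left(o{\left(-3 \right)} + v{\left(X{\left(6,1 \right)} \right)}\right) B{\left(4,-3 \right)} = \left(\left(-1\right) \left(-3\right) + \left(2 + \left(3 + 28 \cdot 1\right)^{2}\right)\right) 0 = \left(3 + \left(2 + \left(3 + 28\right)^{2}\right)\right) 0 = \left(3 + \left(2 + 31^{2}\right)\right) 0 = \left(3 + \left(2 + 961\right)\right) 0 = \left(3 + 963\right) 0 = 966 \cdot 0 = 0$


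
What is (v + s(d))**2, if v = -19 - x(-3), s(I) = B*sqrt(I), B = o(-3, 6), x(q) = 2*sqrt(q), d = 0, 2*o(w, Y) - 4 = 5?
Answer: 349 + 76*I*sqrt(3) ≈ 349.0 + 131.64*I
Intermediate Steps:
o(w, Y) = 9/2 (o(w, Y) = 2 + (1/2)*5 = 2 + 5/2 = 9/2)
B = 9/2 ≈ 4.5000
s(I) = 9*sqrt(I)/2
v = -19 - 2*I*sqrt(3) (v = -19 - 2*sqrt(-3) = -19 - 2*I*sqrt(3) ≈ -19.0 - 3.4641*I)
(v + s(d))**2 = ((-19 - 2*I*sqrt(3)) + 9*sqrt(0)/2)**2 = ((-19 - 2*I*sqrt(3)) + (9/2)*0)**2 = ((-19 - 2*I*sqrt(3)) + 0)**2 = (-19 - 2*I*sqrt(3))**2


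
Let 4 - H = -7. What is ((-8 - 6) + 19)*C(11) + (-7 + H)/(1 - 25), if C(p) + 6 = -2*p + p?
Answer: -511/6 ≈ -85.167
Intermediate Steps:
H = 11 (H = 4 - 1*(-7) = 4 + 7 = 11)
C(p) = -6 - p (C(p) = -6 + (-2*p + p) = -6 - p)
((-8 - 6) + 19)*C(11) + (-7 + H)/(1 - 25) = ((-8 - 6) + 19)*(-6 - 1*11) + (-7 + 11)/(1 - 25) = (-14 + 19)*(-6 - 11) + 4/(-24) = 5*(-17) + 4*(-1/24) = -85 - 1/6 = -511/6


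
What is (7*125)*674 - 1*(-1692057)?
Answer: 2281807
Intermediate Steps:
(7*125)*674 - 1*(-1692057) = 875*674 + 1692057 = 589750 + 1692057 = 2281807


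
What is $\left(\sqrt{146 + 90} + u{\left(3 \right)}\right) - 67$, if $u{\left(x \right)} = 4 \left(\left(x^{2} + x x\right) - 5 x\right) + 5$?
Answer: $-50 + 2 \sqrt{59} \approx -34.638$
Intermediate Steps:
$u{\left(x \right)} = 5 - 20 x + 8 x^{2}$ ($u{\left(x \right)} = 4 \left(\left(x^{2} + x^{2}\right) - 5 x\right) + 5 = 4 \left(2 x^{2} - 5 x\right) + 5 = 4 \left(- 5 x + 2 x^{2}\right) + 5 = \left(- 20 x + 8 x^{2}\right) + 5 = 5 - 20 x + 8 x^{2}$)
$\left(\sqrt{146 + 90} + u{\left(3 \right)}\right) - 67 = \left(\sqrt{146 + 90} + \left(5 - 60 + 8 \cdot 3^{2}\right)\right) - 67 = \left(\sqrt{236} + \left(5 - 60 + 8 \cdot 9\right)\right) - 67 = \left(2 \sqrt{59} + \left(5 - 60 + 72\right)\right) - 67 = \left(2 \sqrt{59} + 17\right) - 67 = \left(17 + 2 \sqrt{59}\right) - 67 = -50 + 2 \sqrt{59}$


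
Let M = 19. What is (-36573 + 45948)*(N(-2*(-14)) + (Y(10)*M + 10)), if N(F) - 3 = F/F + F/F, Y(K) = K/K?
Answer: 318750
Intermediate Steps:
Y(K) = 1
N(F) = 5 (N(F) = 3 + (F/F + F/F) = 3 + (1 + 1) = 3 + 2 = 5)
(-36573 + 45948)*(N(-2*(-14)) + (Y(10)*M + 10)) = (-36573 + 45948)*(5 + (1*19 + 10)) = 9375*(5 + (19 + 10)) = 9375*(5 + 29) = 9375*34 = 318750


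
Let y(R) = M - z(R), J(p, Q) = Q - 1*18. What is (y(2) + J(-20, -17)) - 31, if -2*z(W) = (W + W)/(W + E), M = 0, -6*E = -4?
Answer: -261/4 ≈ -65.250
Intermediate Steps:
E = ⅔ (E = -⅙*(-4) = ⅔ ≈ 0.66667)
z(W) = -W/(⅔ + W) (z(W) = -(W + W)/(2*(W + ⅔)) = -2*W/(2*(⅔ + W)) = -W/(⅔ + W))
J(p, Q) = -18 + Q (J(p, Q) = Q - 18 = -18 + Q)
y(R) = 3*R/(2 + 3*R) (y(R) = 0 - (-3)*R/(2 + 3*R) = 0 + 3*R/(2 + 3*R) = 3*R/(2 + 3*R))
(y(2) + J(-20, -17)) - 31 = (3*2/(2 + 3*2) + (-18 - 17)) - 31 = (3*2/(2 + 6) - 35) - 31 = (3*2/8 - 35) - 31 = (3*2*(⅛) - 35) - 31 = (¾ - 35) - 31 = -137/4 - 31 = -261/4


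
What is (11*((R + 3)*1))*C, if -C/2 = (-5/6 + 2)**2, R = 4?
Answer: -3773/18 ≈ -209.61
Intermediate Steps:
C = -49/18 (C = -2*(-5/6 + 2)**2 = -2*(7/6)**2 = -2*49/36 = -49/18 ≈ -2.7222)
(11*((R + 3)*1))*C = (11*((4 + 3)*1))*(-49/18) = (11*(7*1))*(-49/18) = (11*7)*(-49/18) = 77*(-49/18) = -3773/18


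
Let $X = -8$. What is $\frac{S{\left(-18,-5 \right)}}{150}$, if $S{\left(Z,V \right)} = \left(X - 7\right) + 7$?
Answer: $- \frac{4}{75} \approx -0.053333$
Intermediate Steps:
$S{\left(Z,V \right)} = -8$ ($S{\left(Z,V \right)} = \left(-8 - 7\right) + 7 = -15 + 7 = -8$)
$\frac{S{\left(-18,-5 \right)}}{150} = - \frac{8}{150} = \left(-8\right) \frac{1}{150} = - \frac{4}{75}$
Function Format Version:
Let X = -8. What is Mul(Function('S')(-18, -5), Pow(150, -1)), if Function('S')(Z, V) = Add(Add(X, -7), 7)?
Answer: Rational(-4, 75) ≈ -0.053333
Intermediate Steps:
Function('S')(Z, V) = -8 (Function('S')(Z, V) = Add(Add(-8, -7), 7) = Add(-15, 7) = -8)
Mul(Function('S')(-18, -5), Pow(150, -1)) = Mul(-8, Pow(150, -1)) = Mul(-8, Rational(1, 150)) = Rational(-4, 75)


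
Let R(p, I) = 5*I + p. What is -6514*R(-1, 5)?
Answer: -156336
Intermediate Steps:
R(p, I) = p + 5*I
-6514*R(-1, 5) = -6514*(-1 + 5*5) = -6514*(-1 + 25) = -6514*24 = -156336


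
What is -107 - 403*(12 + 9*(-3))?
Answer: 5938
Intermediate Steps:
-107 - 403*(12 + 9*(-3)) = -107 - 403*(12 - 27) = -107 - 403*(-15) = -107 + 6045 = 5938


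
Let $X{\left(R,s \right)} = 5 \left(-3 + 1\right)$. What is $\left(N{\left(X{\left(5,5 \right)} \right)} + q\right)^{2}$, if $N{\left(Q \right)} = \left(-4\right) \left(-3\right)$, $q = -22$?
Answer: $100$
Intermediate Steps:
$X{\left(R,s \right)} = -10$ ($X{\left(R,s \right)} = 5 \left(-2\right) = -10$)
$N{\left(Q \right)} = 12$
$\left(N{\left(X{\left(5,5 \right)} \right)} + q\right)^{2} = \left(12 - 22\right)^{2} = \left(-10\right)^{2} = 100$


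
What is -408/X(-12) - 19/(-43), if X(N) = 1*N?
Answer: 1481/43 ≈ 34.442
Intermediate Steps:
X(N) = N
-408/X(-12) - 19/(-43) = -408/(-12) - 19/(-43) = -408*(-1/12) - 19*(-1/43) = 34 + 19/43 = 1481/43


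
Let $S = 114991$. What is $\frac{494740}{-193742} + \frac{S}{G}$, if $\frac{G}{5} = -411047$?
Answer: $- \frac{519542775111}{199092669685} \approx -2.6096$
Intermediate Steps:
$G = -2055235$ ($G = 5 \left(-411047\right) = -2055235$)
$\frac{494740}{-193742} + \frac{S}{G} = \frac{494740}{-193742} + \frac{114991}{-2055235} = 494740 \left(- \frac{1}{193742}\right) + 114991 \left(- \frac{1}{2055235}\right) = - \frac{247370}{96871} - \frac{114991}{2055235} = - \frac{519542775111}{199092669685}$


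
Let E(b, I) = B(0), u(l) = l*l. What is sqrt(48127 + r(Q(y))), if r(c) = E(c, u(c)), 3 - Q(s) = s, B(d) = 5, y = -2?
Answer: 6*sqrt(1337) ≈ 219.39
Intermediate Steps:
u(l) = l**2
Q(s) = 3 - s
E(b, I) = 5
r(c) = 5
sqrt(48127 + r(Q(y))) = sqrt(48127 + 5) = sqrt(48132) = 6*sqrt(1337)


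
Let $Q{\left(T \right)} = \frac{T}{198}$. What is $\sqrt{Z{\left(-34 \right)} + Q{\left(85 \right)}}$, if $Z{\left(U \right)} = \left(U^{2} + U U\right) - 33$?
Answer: $\frac{\sqrt{9929194}}{66} \approx 47.743$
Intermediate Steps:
$Z{\left(U \right)} = -33 + 2 U^{2}$ ($Z{\left(U \right)} = \left(U^{2} + U^{2}\right) - 33 = 2 U^{2} - 33 = -33 + 2 U^{2}$)
$Q{\left(T \right)} = \frac{T}{198}$ ($Q{\left(T \right)} = T \frac{1}{198} = \frac{T}{198}$)
$\sqrt{Z{\left(-34 \right)} + Q{\left(85 \right)}} = \sqrt{\left(-33 + 2 \left(-34\right)^{2}\right) + \frac{1}{198} \cdot 85} = \sqrt{\left(-33 + 2 \cdot 1156\right) + \frac{85}{198}} = \sqrt{\left(-33 + 2312\right) + \frac{85}{198}} = \sqrt{2279 + \frac{85}{198}} = \sqrt{\frac{451327}{198}} = \frac{\sqrt{9929194}}{66}$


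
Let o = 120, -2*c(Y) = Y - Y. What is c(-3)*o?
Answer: 0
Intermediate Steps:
c(Y) = 0 (c(Y) = -(Y - Y)/2 = -½*0 = 0)
c(-3)*o = 0*120 = 0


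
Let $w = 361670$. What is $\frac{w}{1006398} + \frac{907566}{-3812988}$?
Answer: $\frac{38805896891}{319781958102} \approx 0.12135$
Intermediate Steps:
$\frac{w}{1006398} + \frac{907566}{-3812988} = \frac{361670}{1006398} + \frac{907566}{-3812988} = 361670 \cdot \frac{1}{1006398} + 907566 \left(- \frac{1}{3812988}\right) = \frac{180835}{503199} - \frac{151261}{635498} = \frac{38805896891}{319781958102}$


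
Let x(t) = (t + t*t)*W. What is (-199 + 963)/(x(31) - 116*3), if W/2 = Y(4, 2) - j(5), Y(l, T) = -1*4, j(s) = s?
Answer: -191/4551 ≈ -0.041969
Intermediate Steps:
Y(l, T) = -4
W = -18 (W = 2*(-4 - 1*5) = 2*(-4 - 5) = 2*(-9) = -18)
x(t) = -18*t - 18*t**2 (x(t) = (t + t*t)*(-18) = (t + t**2)*(-18) = -18*t - 18*t**2)
(-199 + 963)/(x(31) - 116*3) = (-199 + 963)/(-18*31*(1 + 31) - 116*3) = 764/(-18*31*32 - 348) = 764/(-17856 - 348) = 764/(-18204) = 764*(-1/18204) = -191/4551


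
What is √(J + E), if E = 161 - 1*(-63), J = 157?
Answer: √381 ≈ 19.519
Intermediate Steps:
E = 224 (E = 161 + 63 = 224)
√(J + E) = √(157 + 224) = √381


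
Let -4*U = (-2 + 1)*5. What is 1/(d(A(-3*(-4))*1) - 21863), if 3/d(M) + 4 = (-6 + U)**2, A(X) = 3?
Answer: -99/2164421 ≈ -4.5740e-5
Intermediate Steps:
U = 5/4 (U = -(-2 + 1)*5/4 = -(-1)*5/4 = -1/4*(-5) = 5/4 ≈ 1.2500)
d(M) = 16/99 (d(M) = 3/(-4 + (-6 + 5/4)**2) = 3/(-4 + (-19/4)**2) = 3/(-4 + 361/16) = 3/(297/16) = 3*(16/297) = 16/99)
1/(d(A(-3*(-4))*1) - 21863) = 1/(16/99 - 21863) = 1/(-2164421/99) = -99/2164421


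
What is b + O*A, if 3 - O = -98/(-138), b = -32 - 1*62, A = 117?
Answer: 4000/23 ≈ 173.91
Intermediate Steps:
b = -94 (b = -32 - 62 = -94)
O = 158/69 (O = 3 - (-98)/(-138) = 3 - (-98)*(-1)/138 = 3 - 1*49/69 = 3 - 49/69 = 158/69 ≈ 2.2899)
b + O*A = -94 + (158/69)*117 = -94 + 6162/23 = 4000/23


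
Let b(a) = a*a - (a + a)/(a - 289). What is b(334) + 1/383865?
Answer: 25690047407/230319 ≈ 1.1154e+5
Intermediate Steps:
b(a) = a**2 - 2*a/(-289 + a)
b(334) + 1/383865 = 334*(-2 + 334**2 - 289*334)/(-289 + 334) + 1/383865 = 334*(-2 + 111556 - 96526)/45 + 1/383865 = 334*(1/45)*15028 + 1/383865 = 5019352/45 + 1/383865 = 25690047407/230319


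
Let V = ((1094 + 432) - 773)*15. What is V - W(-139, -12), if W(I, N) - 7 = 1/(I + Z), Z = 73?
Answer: 745009/66 ≈ 11288.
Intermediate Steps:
W(I, N) = 7 + 1/(73 + I) (W(I, N) = 7 + 1/(I + 73) = 7 + 1/(73 + I))
V = 11295 (V = (1526 - 773)*15 = 753*15 = 11295)
V - W(-139, -12) = 11295 - (512 + 7*(-139))/(73 - 139) = 11295 - (512 - 973)/(-66) = 11295 - (-1)*(-461)/66 = 11295 - 1*461/66 = 11295 - 461/66 = 745009/66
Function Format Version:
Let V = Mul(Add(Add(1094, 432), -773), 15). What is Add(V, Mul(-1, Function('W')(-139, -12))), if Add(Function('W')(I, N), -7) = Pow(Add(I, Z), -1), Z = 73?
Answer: Rational(745009, 66) ≈ 11288.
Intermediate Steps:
Function('W')(I, N) = Add(7, Pow(Add(73, I), -1)) (Function('W')(I, N) = Add(7, Pow(Add(I, 73), -1)) = Add(7, Pow(Add(73, I), -1)))
V = 11295 (V = Mul(Add(1526, -773), 15) = Mul(753, 15) = 11295)
Add(V, Mul(-1, Function('W')(-139, -12))) = Add(11295, Mul(-1, Mul(Pow(Add(73, -139), -1), Add(512, Mul(7, -139))))) = Add(11295, Mul(-1, Mul(Pow(-66, -1), Add(512, -973)))) = Add(11295, Mul(-1, Mul(Rational(-1, 66), -461))) = Add(11295, Mul(-1, Rational(461, 66))) = Add(11295, Rational(-461, 66)) = Rational(745009, 66)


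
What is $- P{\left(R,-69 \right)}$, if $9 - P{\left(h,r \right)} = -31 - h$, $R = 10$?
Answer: $-50$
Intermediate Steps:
$P{\left(h,r \right)} = 40 + h$ ($P{\left(h,r \right)} = 9 - \left(-31 - h\right) = 9 + \left(31 + h\right) = 40 + h$)
$- P{\left(R,-69 \right)} = - (40 + 10) = \left(-1\right) 50 = -50$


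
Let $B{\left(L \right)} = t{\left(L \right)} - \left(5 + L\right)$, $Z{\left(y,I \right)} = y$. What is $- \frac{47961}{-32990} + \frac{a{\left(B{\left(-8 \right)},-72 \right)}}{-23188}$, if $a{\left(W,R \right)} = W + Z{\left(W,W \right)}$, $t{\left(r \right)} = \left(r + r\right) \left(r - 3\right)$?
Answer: $\frac{137538656}{95621515} \approx 1.4384$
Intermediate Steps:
$t{\left(r \right)} = 2 r \left(-3 + r\right)$
$B{\left(L \right)} = -5 - L + 2 L \left(-3 + L\right)$ ($B{\left(L \right)} = 2 L \left(-3 + L\right) - \left(5 + L\right) = -5 - L + 2 L \left(-3 + L\right)$)
$a{\left(W,R \right)} = 2 W$ ($a{\left(W,R \right)} = W + W = 2 W$)
$- \frac{47961}{-32990} + \frac{a{\left(B{\left(-8 \right)},-72 \right)}}{-23188} = - \frac{47961}{-32990} + \frac{2 \left(-5 - -8 + 2 \left(-8\right) \left(-3 - 8\right)\right)}{-23188} = \left(-47961\right) \left(- \frac{1}{32990}\right) + 2 \left(-5 + 8 + 2 \left(-8\right) \left(-11\right)\right) \left(- \frac{1}{23188}\right) = \frac{47961}{32990} + 2 \left(-5 + 8 + 176\right) \left(- \frac{1}{23188}\right) = \frac{47961}{32990} + 2 \cdot 179 \left(- \frac{1}{23188}\right) = \frac{47961}{32990} + 358 \left(- \frac{1}{23188}\right) = \frac{47961}{32990} - \frac{179}{11594} = \frac{137538656}{95621515}$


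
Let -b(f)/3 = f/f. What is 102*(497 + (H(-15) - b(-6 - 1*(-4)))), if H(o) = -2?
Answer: 50796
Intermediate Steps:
b(f) = -3 (b(f) = -3*f/f = -3*1 = -3)
102*(497 + (H(-15) - b(-6 - 1*(-4)))) = 102*(497 + (-2 - 1*(-3))) = 102*(497 + (-2 + 3)) = 102*(497 + 1) = 102*498 = 50796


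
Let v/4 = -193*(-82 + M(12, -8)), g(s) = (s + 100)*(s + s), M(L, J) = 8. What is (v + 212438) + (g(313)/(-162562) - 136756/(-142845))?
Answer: 3129811456735001/11610584445 ≈ 2.6957e+5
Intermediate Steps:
g(s) = 2*s*(100 + s) (g(s) = (100 + s)*(2*s) = 2*s*(100 + s))
v = 57128 (v = 4*(-193*(-82 + 8)) = 4*(-193*(-74)) = 4*14282 = 57128)
(v + 212438) + (g(313)/(-162562) - 136756/(-142845)) = (57128 + 212438) + ((2*313*(100 + 313))/(-162562) - 136756/(-142845)) = 269566 + ((2*313*413)*(-1/162562) - 136756*(-1/142845)) = 269566 + (258538*(-1/162562) + 136756/142845) = 269566 + (-129269/81281 + 136756/142845) = 269566 - 7349765869/11610584445 = 3129811456735001/11610584445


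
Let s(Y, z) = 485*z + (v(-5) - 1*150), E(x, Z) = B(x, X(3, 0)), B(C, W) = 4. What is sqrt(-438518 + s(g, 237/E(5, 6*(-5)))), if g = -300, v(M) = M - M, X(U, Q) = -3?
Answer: I*sqrt(1639727)/2 ≈ 640.26*I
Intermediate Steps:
v(M) = 0
E(x, Z) = 4
s(Y, z) = -150 + 485*z (s(Y, z) = 485*z + (0 - 1*150) = 485*z + (0 - 150) = 485*z - 150 = -150 + 485*z)
sqrt(-438518 + s(g, 237/E(5, 6*(-5)))) = sqrt(-438518 + (-150 + 485*(237/4))) = sqrt(-438518 + (-150 + 114945/4)) = sqrt(-438518 + 114345/4) = sqrt(-1639727/4) = I*sqrt(1639727)/2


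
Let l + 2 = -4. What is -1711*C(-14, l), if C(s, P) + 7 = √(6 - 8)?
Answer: 11977 - 1711*I*√2 ≈ 11977.0 - 2419.7*I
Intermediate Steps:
l = -6 (l = -2 - 4 = -6)
C(s, P) = -7 + I*√2 (C(s, P) = -7 + √(6 - 8) = -7 + √(-2) = -7 + I*√2)
-1711*C(-14, l) = -1711*(-7 + I*√2) = 11977 - 1711*I*√2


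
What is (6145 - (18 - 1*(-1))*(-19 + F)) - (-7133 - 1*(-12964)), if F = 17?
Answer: 352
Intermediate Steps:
(6145 - (18 - 1*(-1))*(-19 + F)) - (-7133 - 1*(-12964)) = (6145 - (18 - 1*(-1))*(-19 + 17)) - (-7133 - 1*(-12964)) = (6145 - (18 + 1)*(-2)) - (-7133 + 12964) = (6145 - 19*(-2)) - 1*5831 = (6145 - 1*(-38)) - 5831 = (6145 + 38) - 5831 = 6183 - 5831 = 352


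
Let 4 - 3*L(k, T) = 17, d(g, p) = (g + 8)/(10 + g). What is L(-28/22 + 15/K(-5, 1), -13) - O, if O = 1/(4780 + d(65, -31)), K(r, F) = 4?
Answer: -4661674/1075719 ≈ -4.3335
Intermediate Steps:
d(g, p) = (8 + g)/(10 + g)
L(k, T) = -13/3 (L(k, T) = 4/3 - ⅓*17 = 4/3 - 17/3 = -13/3)
O = 75/358573 (O = 1/(4780 + (8 + 65)/(10 + 65)) = 1/(4780 + 73/75) = 1/(358573/75) = 75/358573 ≈ 0.00020916)
L(-28/22 + 15/K(-5, 1), -13) - O = -13/3 - 1*75/358573 = -13/3 - 75/358573 = -4661674/1075719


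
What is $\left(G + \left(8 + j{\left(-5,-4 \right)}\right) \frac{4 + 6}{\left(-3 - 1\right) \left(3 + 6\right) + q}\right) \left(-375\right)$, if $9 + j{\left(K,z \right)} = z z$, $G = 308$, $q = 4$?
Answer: $- \frac{1819875}{16} \approx -1.1374 \cdot 10^{5}$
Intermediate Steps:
$j{\left(K,z \right)} = -9 + z^{2}$ ($j{\left(K,z \right)} = -9 + z z = -9 + z^{2}$)
$\left(G + \left(8 + j{\left(-5,-4 \right)}\right) \frac{4 + 6}{\left(-3 - 1\right) \left(3 + 6\right) + q}\right) \left(-375\right) = \left(308 + \left(8 - \left(9 - \left(-4\right)^{2}\right)\right) \frac{4 + 6}{\left(-3 - 1\right) \left(3 + 6\right) + 4}\right) \left(-375\right) = \left(308 + \left(8 + \left(-9 + 16\right)\right) \frac{10}{\left(-4\right) 9 + 4}\right) \left(-375\right) = \left(308 + \left(8 + 7\right) \frac{10}{-36 + 4}\right) \left(-375\right) = \left(308 + 15 \frac{10}{-32}\right) \left(-375\right) = \left(308 + 15 \cdot 10 \left(- \frac{1}{32}\right)\right) \left(-375\right) = \left(308 + 15 \left(- \frac{5}{16}\right)\right) \left(-375\right) = \left(308 - \frac{75}{16}\right) \left(-375\right) = \frac{4853}{16} \left(-375\right) = - \frac{1819875}{16}$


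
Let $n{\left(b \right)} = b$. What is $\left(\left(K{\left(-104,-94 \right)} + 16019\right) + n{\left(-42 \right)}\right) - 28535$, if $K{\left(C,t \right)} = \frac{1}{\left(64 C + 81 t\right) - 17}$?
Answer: $- \frac{179416147}{14287} \approx -12558.0$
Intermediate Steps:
$K{\left(C,t \right)} = \frac{1}{-17 + 64 C + 81 t}$
$\left(\left(K{\left(-104,-94 \right)} + 16019\right) + n{\left(-42 \right)}\right) - 28535 = \left(\left(\frac{1}{-17 + 64 \left(-104\right) + 81 \left(-94\right)} + 16019\right) - 42\right) - 28535 = \left(\left(\frac{1}{-17 - 6656 - 7614} + 16019\right) - 42\right) - 28535 = \left(\left(\frac{1}{-14287} + 16019\right) - 42\right) - 28535 = \left(\left(- \frac{1}{14287} + 16019\right) - 42\right) - 28535 = \left(\frac{228863452}{14287} - 42\right) - 28535 = \frac{228263398}{14287} - 28535 = - \frac{179416147}{14287}$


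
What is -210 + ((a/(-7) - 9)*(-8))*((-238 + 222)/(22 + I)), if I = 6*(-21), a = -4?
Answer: -18166/91 ≈ -199.63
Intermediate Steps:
I = -126
-210 + ((a/(-7) - 9)*(-8))*((-238 + 222)/(22 + I)) = -210 + ((-4/(-7) - 9)*(-8))*((-238 + 222)/(22 - 126)) = -210 + ((-4*(-⅐) - 9)*(-8))*(-16/(-104)) = -210 + ((4/7 - 9)*(-8))*(-16*(-1/104)) = -210 - 59/7*(-8)*(2/13) = -210 + (472/7)*(2/13) = -210 + 944/91 = -18166/91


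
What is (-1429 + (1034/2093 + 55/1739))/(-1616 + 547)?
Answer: 5199256642/3890868163 ≈ 1.3363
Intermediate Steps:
(-1429 + (1034/2093 + 55/1739))/(-1616 + 547) = (-1429 + (1034*(1/2093) + 55*(1/1739)))/(-1069) = (-1429 + (1034/2093 + 55/1739))*(-1/1069) = (-1429 + 1913241/3639727)*(-1/1069) = -5199256642/3639727*(-1/1069) = 5199256642/3890868163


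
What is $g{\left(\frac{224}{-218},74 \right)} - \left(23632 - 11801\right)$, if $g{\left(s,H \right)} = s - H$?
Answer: $- \frac{1297757}{109} \approx -11906.0$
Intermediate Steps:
$g{\left(\frac{224}{-218},74 \right)} - \left(23632 - 11801\right) = \left(\frac{224}{-218} - 74\right) - \left(23632 - 11801\right) = \left(224 \left(- \frac{1}{218}\right) - 74\right) - 11831 = \left(- \frac{112}{109} - 74\right) - 11831 = - \frac{8178}{109} - 11831 = - \frac{1297757}{109}$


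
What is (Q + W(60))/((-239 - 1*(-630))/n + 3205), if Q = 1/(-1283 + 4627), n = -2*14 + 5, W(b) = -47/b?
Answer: -39277/159910080 ≈ -0.00024562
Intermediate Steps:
n = -23 (n = -28 + 5 = -23)
Q = 1/3344 ≈ 0.00029904
(Q + W(60))/((-239 - 1*(-630))/n + 3205) = (1/3344 - 47/60)/((-239 - 1*(-630))/(-23) + 3205) = (1/3344 - 47*1/60)/((-239 + 630)*(-1/23) + 3205) = (1/3344 - 47/60)/(391*(-1/23) + 3205) = -39277/(50160*(-17 + 3205)) = -39277/50160/3188 = -39277/50160*1/3188 = -39277/159910080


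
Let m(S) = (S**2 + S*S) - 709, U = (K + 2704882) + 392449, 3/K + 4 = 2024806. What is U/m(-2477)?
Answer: 298642000165/1183096533138 ≈ 0.25242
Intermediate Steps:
K = 1/674934 (K = 3/(-4 + 2024806) = 3/2024802 = 3*(1/2024802) = 1/674934 ≈ 1.4816e-6)
U = 2090494001155/674934 (U = (1/674934 + 2704882) + 392449 = 1825616827789/674934 + 392449 = 2090494001155/674934 ≈ 3.0973e+6)
m(S) = -709 + 2*S**2 (m(S) = (S**2 + S**2) - 709 = 2*S**2 - 709 = -709 + 2*S**2)
U/m(-2477) = 2090494001155/(674934*(-709 + 2*(-2477)**2)) = 2090494001155/(674934*(-709 + 2*6135529)) = 2090494001155/(674934*(-709 + 12271058)) = (2090494001155/674934)/12270349 = (2090494001155/674934)*(1/12270349) = 298642000165/1183096533138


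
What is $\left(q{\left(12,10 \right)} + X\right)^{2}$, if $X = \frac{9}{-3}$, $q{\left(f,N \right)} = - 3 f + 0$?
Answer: $1521$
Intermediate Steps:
$q{\left(f,N \right)} = - 3 f$
$X = -3$ ($X = 9 \left(- \frac{1}{3}\right) = -3$)
$\left(q{\left(12,10 \right)} + X\right)^{2} = \left(\left(-3\right) 12 - 3\right)^{2} = \left(-36 - 3\right)^{2} = \left(-39\right)^{2} = 1521$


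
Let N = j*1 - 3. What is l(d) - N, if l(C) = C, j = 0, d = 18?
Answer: 21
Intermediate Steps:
N = -3 (N = 0*1 - 3 = 0 - 3 = -3)
l(d) - N = 18 - 1*(-3) = 18 + 3 = 21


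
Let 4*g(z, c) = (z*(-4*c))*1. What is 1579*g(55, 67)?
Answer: -5818615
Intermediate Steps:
g(z, c) = -c*z (g(z, c) = ((z*(-4*c))*1)/4 = (-4*c*z*1)/4 = (-4*c*z)/4 = -c*z)
1579*g(55, 67) = 1579*(-1*67*55) = 1579*(-3685) = -5818615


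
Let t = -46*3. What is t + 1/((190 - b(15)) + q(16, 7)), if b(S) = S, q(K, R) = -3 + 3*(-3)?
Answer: -22493/163 ≈ -137.99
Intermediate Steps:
q(K, R) = -12 (q(K, R) = -3 - 9 = -12)
t = -138
t + 1/((190 - b(15)) + q(16, 7)) = -138 + 1/((190 - 1*15) - 12) = -138 + 1/((190 - 15) - 12) = -138 + 1/(175 - 12) = -138 + 1/163 = -22493/163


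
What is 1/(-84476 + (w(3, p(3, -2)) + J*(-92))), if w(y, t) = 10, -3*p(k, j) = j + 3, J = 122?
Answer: -1/95690 ≈ -1.0450e-5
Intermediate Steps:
p(k, j) = -1 - j/3 (p(k, j) = -(j + 3)/3 = -(3 + j)/3 = -1 - j/3)
1/(-84476 + (w(3, p(3, -2)) + J*(-92))) = 1/(-84476 + (10 + 122*(-92))) = 1/(-84476 + (10 - 11224)) = 1/(-84476 - 11214) = 1/(-95690) = -1/95690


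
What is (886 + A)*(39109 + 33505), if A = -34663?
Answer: -2452683078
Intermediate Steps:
(886 + A)*(39109 + 33505) = (886 - 34663)*(39109 + 33505) = -33777*72614 = -2452683078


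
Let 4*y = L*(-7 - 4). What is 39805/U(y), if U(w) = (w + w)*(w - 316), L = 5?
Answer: 63688/14509 ≈ 4.3895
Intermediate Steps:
y = -55/4 (y = (5*(-7 - 4))/4 = (5*(-11))/4 = (1/4)*(-55) = -55/4 ≈ -13.750)
U(w) = 2*w*(-316 + w) (U(w) = (2*w)*(-316 + w) = 2*w*(-316 + w))
39805/U(y) = 39805/((2*(-55/4)*(-316 - 55/4))) = 39805/((2*(-55/4)*(-1319/4))) = 39805/(72545/8) = 39805*(8/72545) = 63688/14509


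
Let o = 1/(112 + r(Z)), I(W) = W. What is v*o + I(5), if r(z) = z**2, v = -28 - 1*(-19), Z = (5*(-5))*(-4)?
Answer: 50551/10112 ≈ 4.9991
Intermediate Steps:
Z = 100 (Z = -25*(-4) = 100)
v = -9 (v = -28 + 19 = -9)
o = 1/10112 (o = 1/(112 + 100**2) = 1/(112 + 10000) = 1/10112 ≈ 9.8892e-5)
v*o + I(5) = -9*1/10112 + 5 = -9/10112 + 5 = 50551/10112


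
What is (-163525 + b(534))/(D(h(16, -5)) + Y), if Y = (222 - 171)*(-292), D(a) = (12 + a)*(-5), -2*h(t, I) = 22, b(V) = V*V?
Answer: -121631/14897 ≈ -8.1648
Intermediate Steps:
b(V) = V²
h(t, I) = -11 (h(t, I) = -½*22 = -11)
D(a) = -60 - 5*a
Y = -14892 (Y = 51*(-292) = -14892)
(-163525 + b(534))/(D(h(16, -5)) + Y) = (-163525 + 534²)/((-60 - 5*(-11)) - 14892) = (-163525 + 285156)/((-60 + 55) - 14892) = 121631/(-5 - 14892) = 121631/(-14897) = 121631*(-1/14897) = -121631/14897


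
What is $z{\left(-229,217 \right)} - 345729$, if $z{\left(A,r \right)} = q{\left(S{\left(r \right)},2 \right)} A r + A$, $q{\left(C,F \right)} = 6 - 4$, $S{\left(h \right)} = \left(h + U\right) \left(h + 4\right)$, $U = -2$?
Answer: $-445344$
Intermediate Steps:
$S{\left(h \right)} = \left(-2 + h\right) \left(4 + h\right)$ ($S{\left(h \right)} = \left(h - 2\right) \left(h + 4\right) = \left(-2 + h\right) \left(4 + h\right)$)
$q{\left(C,F \right)} = 2$ ($q{\left(C,F \right)} = 6 - 4 = 2$)
$z{\left(A,r \right)} = A + 2 A r$ ($z{\left(A,r \right)} = 2 A r + A = A + 2 A r$)
$z{\left(-229,217 \right)} - 345729 = - 229 \left(1 + 2 \cdot 217\right) - 345729 = - 229 \left(1 + 434\right) - 345729 = \left(-229\right) 435 - 345729 = -99615 - 345729 = -445344$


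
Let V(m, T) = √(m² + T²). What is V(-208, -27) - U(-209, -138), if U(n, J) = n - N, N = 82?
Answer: 291 + √43993 ≈ 500.75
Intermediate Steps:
U(n, J) = -82 + n (U(n, J) = n - 1*82 = n - 82 = -82 + n)
V(m, T) = √(T² + m²)
V(-208, -27) - U(-209, -138) = √((-27)² + (-208)²) - (-82 - 209) = √(729 + 43264) - 1*(-291) = √43993 + 291 = 291 + √43993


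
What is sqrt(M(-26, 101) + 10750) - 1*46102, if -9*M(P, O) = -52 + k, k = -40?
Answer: -46102 + sqrt(96842)/3 ≈ -45998.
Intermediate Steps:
M(P, O) = 92/9 (M(P, O) = -(-52 - 40)/9 = -1/9*(-92) = 92/9)
sqrt(M(-26, 101) + 10750) - 1*46102 = sqrt(92/9 + 10750) - 1*46102 = sqrt(96842/9) - 46102 = sqrt(96842)/3 - 46102 = -46102 + sqrt(96842)/3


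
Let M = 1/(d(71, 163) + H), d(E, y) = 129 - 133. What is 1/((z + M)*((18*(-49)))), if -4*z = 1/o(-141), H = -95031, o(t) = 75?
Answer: 950350/2802849 ≈ 0.33907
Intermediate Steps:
d(E, y) = -4
z = -1/300 (z = -¼/75 = -¼*1/75 = -1/300 ≈ -0.0033333)
M = -1/95035 (M = 1/(-4 - 95031) = 1/(-95035) = -1/95035 ≈ -1.0522e-5)
1/((z + M)*((18*(-49)))) = 1/((-1/300 - 1/95035)*((18*(-49)))) = 1/(-19067/5702100*(-882)) = -5702100/19067*(-1/882) = 950350/2802849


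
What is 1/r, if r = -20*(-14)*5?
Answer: 1/1400 ≈ 0.00071429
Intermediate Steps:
r = 1400 (r = 280*5 = 1400)
1/r = 1/1400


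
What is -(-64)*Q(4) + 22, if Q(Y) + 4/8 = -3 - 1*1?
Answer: -266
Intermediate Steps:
Q(Y) = -9/2 (Q(Y) = -½ + (-3 - 1*1) = -½ + (-3 - 1) = -½ - 4 = -9/2)
-(-64)*Q(4) + 22 = -(-64)*(-9)/2 + 22 = -32*9 + 22 = -288 + 22 = -266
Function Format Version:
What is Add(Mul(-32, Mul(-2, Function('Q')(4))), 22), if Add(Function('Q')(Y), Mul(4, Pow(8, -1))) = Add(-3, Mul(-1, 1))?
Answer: -266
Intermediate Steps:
Function('Q')(Y) = Rational(-9, 2) (Function('Q')(Y) = Add(Rational(-1, 2), Add(-3, Mul(-1, 1))) = Add(Rational(-1, 2), Add(-3, -1)) = Add(Rational(-1, 2), -4) = Rational(-9, 2))
Add(Mul(-32, Mul(-2, Function('Q')(4))), 22) = Add(Mul(-32, Mul(-2, Rational(-9, 2))), 22) = Add(Mul(-32, 9), 22) = Add(-288, 22) = -266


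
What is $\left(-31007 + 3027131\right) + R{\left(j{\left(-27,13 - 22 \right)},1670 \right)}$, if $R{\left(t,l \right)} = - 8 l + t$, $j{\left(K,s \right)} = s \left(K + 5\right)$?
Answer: $2982962$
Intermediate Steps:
$j{\left(K,s \right)} = s \left(5 + K\right)$
$R{\left(t,l \right)} = t - 8 l$
$\left(-31007 + 3027131\right) + R{\left(j{\left(-27,13 - 22 \right)},1670 \right)} = \left(-31007 + 3027131\right) - \left(13360 - \left(13 - 22\right) \left(5 - 27\right)\right) = 2996124 - \left(13360 - \left(13 - 22\right) \left(-22\right)\right) = 2996124 - 13162 = 2982962$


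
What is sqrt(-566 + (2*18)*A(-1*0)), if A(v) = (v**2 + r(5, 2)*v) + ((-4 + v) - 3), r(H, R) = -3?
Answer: I*sqrt(818) ≈ 28.601*I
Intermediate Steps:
A(v) = -7 + v**2 - 2*v (A(v) = (v**2 - 3*v) + ((-4 + v) - 3) = (v**2 - 3*v) + (-7 + v) = -7 + v**2 - 2*v)
sqrt(-566 + (2*18)*A(-1*0)) = sqrt(-566 + (2*18)*(-7 + (-1*0)**2 - (-2)*0)) = sqrt(-566 + 36*(-7 + 0**2 - 2*0)) = sqrt(-566 + 36*(-7 + 0 + 0)) = sqrt(-566 + 36*(-7)) = sqrt(-566 - 252) = sqrt(-818) = I*sqrt(818)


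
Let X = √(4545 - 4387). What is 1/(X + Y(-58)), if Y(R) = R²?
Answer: 1682/5658169 - √158/11316338 ≈ 0.00029616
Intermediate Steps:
X = √158 ≈ 12.570
1/(X + Y(-58)) = 1/(√158 + (-58)²) = 1/(√158 + 3364) = 1/(3364 + √158)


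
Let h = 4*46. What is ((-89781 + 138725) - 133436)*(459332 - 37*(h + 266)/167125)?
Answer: -259443987142968/6685 ≈ -3.8810e+10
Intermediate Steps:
h = 184
((-89781 + 138725) - 133436)*(459332 - 37*(h + 266)/167125) = ((-89781 + 138725) - 133436)*(459332 - 37*(184 + 266)/167125) = (48944 - 133436)*(459332 - 37*450*(1/167125)) = -84492*(459332 - 16650*1/167125) = -84492*(459332 - 666/6685) = -84492*3070633754/6685 = -259443987142968/6685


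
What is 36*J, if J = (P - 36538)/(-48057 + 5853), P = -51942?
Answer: 265440/3517 ≈ 75.473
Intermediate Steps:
J = 22120/10551 (J = (-51942 - 36538)/(-48057 + 5853) = -88480/(-42204) = -88480*(-1/42204) = 22120/10551 ≈ 2.0965)
36*J = 36*(22120/10551) = 265440/3517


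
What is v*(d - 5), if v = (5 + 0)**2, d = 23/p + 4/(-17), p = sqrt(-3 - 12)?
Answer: -2225/17 - 115*I*sqrt(15)/3 ≈ -130.88 - 148.46*I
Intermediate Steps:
p = I*sqrt(15) (p = sqrt(-15) = I*sqrt(15) ≈ 3.873*I)
d = -4/17 - 23*I*sqrt(15)/15 (d = 23/((I*sqrt(15))) + 4/(-17) = 23*(-I*sqrt(15)/15) + 4*(-1/17) = -23*I*sqrt(15)/15 - 4/17 = -4/17 - 23*I*sqrt(15)/15 ≈ -0.23529 - 5.9386*I)
v = 25 (v = 5**2 = 25)
v*(d - 5) = 25*((-4/17 - 23*I*sqrt(15)/15) - 5) = 25*(-89/17 - 23*I*sqrt(15)/15) = -2225/17 - 115*I*sqrt(15)/3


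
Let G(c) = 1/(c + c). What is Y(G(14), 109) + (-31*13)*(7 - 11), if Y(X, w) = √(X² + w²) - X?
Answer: 45135/28 + √9314705/28 ≈ 1721.0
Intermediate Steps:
G(c) = 1/(2*c)
Y(G(14), 109) + (-31*13)*(7 - 11) = (√(((½)/14)² + 109²) - 1/(2*14)) + (-31*13)*(7 - 11) = (√(((½)*(1/14))² + 11881) - 1/(2*14)) - 403*(-4) = (√((1/28)² + 11881) - 1*1/28) + 1612 = (√(1/784 + 11881) - 1/28) + 1612 = (√(9314705/784) - 1/28) + 1612 = (√9314705/28 - 1/28) + 1612 = (-1/28 + √9314705/28) + 1612 = 45135/28 + √9314705/28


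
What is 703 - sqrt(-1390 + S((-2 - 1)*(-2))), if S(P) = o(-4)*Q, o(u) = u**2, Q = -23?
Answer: 703 - I*sqrt(1758) ≈ 703.0 - 41.929*I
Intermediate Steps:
S(P) = -368 (S(P) = (-4)**2*(-23) = 16*(-23) = -368)
703 - sqrt(-1390 + S((-2 - 1)*(-2))) = 703 - sqrt(-1390 - 368) = 703 - sqrt(-1758) = 703 - I*sqrt(1758)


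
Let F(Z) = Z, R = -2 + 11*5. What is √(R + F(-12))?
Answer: √41 ≈ 6.4031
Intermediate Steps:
R = 53 (R = -2 + 55 = 53)
√(R + F(-12)) = √(53 - 12) = √41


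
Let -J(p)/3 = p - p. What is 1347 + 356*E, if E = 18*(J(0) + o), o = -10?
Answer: -62733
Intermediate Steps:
J(p) = 0 (J(p) = -3*(p - p) = -3*0 = 0)
E = -180 (E = 18*(0 - 10) = 18*(-10) = -180)
1347 + 356*E = 1347 + 356*(-180) = 1347 - 64080 = -62733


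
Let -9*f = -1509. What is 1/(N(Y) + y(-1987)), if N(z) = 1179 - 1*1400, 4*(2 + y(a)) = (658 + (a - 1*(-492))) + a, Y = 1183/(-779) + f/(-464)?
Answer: -1/929 ≈ -0.0010764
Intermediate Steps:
f = 503/3 (f = -⅑*(-1509) = 503/3 ≈ 167.67)
Y = -2038573/1084368 (Y = 1183/(-779) + (503/3)/(-464) = 1183*(-1/779) + (503/3)*(-1/464) = -1183/779 - 503/1392 = -2038573/1084368 ≈ -1.8800)
y(a) = 571/2 + a/2 (y(a) = -2 + ((658 + (a - 1*(-492))) + a)/4 = -2 + ((658 + (a + 492)) + a)/4 = -2 + ((658 + (492 + a)) + a)/4 = -2 + ((1150 + a) + a)/4 = -2 + (1150 + 2*a)/4 = -2 + (575/2 + a/2) = 571/2 + a/2)
N(z) = -221 (N(z) = 1179 - 1400 = -221)
1/(N(Y) + y(-1987)) = 1/(-221 + (571/2 + (½)*(-1987))) = 1/(-221 + (571/2 - 1987/2)) = 1/(-221 - 708) = 1/(-929) = -1/929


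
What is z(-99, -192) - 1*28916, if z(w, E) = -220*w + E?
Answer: -7328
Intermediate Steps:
z(w, E) = E - 220*w
z(-99, -192) - 1*28916 = (-192 - 220*(-99)) - 1*28916 = (-192 + 21780) - 28916 = 21588 - 28916 = -7328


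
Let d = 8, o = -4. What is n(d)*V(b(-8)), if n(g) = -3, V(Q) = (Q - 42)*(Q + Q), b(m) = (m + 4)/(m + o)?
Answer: 250/3 ≈ 83.333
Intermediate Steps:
b(m) = (4 + m)/(-4 + m) (b(m) = (m + 4)/(m - 4) = (4 + m)/(-4 + m))
V(Q) = 2*Q*(-42 + Q) (V(Q) = (-42 + Q)*(2*Q) = 2*Q*(-42 + Q))
n(d)*V(b(-8)) = -6*(4 - 8)/(-4 - 8)*(-42 + (4 - 8)/(-4 - 8)) = -6*-4/(-12)*(-42 - 4/(-12)) = -6*(-1/12*(-4))*(-42 - 1/12*(-4)) = -6*(-42 + ⅓)/3 = -6*(-125)/(3*3) = -3*(-250/9) = 250/3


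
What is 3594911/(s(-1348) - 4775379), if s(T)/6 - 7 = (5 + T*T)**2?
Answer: 3594911/19811305931949 ≈ 1.8146e-7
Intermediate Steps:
s(T) = 42 + 6*(5 + T**2)**2 (s(T) = 42 + 6*(5 + T*T)**2 = 42 + 6*(5 + T**2)**2)
3594911/(s(-1348) - 4775379) = 3594911/((42 + 6*(5 + (-1348)**2)**2) - 4775379) = 3594911/((42 + 6*(5 + 1817104)**2) - 4775379) = 3594911/((42 + 6*1817109**2) - 4775379) = 3594911/((42 + 6*3301885117881) - 4775379) = 3594911/((42 + 19811310707286) - 4775379) = 3594911/(19811310707328 - 4775379) = 3594911/19811305931949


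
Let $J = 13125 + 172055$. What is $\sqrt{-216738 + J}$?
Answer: $i \sqrt{31558} \approx 177.65 i$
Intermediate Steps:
$J = 185180$
$\sqrt{-216738 + J} = \sqrt{-216738 + 185180} = \sqrt{-31558} = i \sqrt{31558}$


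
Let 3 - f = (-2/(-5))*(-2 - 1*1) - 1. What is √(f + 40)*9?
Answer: 9*√1130/5 ≈ 60.508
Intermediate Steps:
f = 26/5 (f = 3 - ((-2/(-5))*(-2 - 1*1) - 1) = 3 - ((-2*(-⅕))*(-2 - 1) - 1) = 3 - ((⅖)*(-3) - 1) = 3 - (-6/5 - 1) = 3 - 1*(-11/5) = 3 + 11/5 = 26/5 ≈ 5.2000)
√(f + 40)*9 = √(26/5 + 40)*9 = √(226/5)*9 = (√1130/5)*9 = 9*√1130/5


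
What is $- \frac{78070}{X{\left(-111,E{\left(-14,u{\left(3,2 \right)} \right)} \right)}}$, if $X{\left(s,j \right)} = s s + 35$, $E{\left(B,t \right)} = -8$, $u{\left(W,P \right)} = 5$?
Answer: $- \frac{39035}{6178} \approx -6.3184$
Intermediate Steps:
$X{\left(s,j \right)} = 35 + s^{2}$ ($X{\left(s,j \right)} = s^{2} + 35 = 35 + s^{2}$)
$- \frac{78070}{X{\left(-111,E{\left(-14,u{\left(3,2 \right)} \right)} \right)}} = - \frac{78070}{35 + \left(-111\right)^{2}} = - \frac{78070}{35 + 12321} = - \frac{78070}{12356} = \left(-78070\right) \frac{1}{12356} = - \frac{39035}{6178}$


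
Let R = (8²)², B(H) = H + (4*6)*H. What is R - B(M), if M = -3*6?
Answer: 4546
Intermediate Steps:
M = -18
B(H) = 25*H (B(H) = H + 24*H = 25*H)
R = 4096 (R = 64² = 4096)
R - B(M) = 4096 - 25*(-18) = 4096 - 1*(-450) = 4096 + 450 = 4546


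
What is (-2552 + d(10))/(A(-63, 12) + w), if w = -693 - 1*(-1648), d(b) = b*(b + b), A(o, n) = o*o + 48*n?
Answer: -588/1375 ≈ -0.42764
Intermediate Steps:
A(o, n) = o**2 + 48*n
d(b) = 2*b**2 (d(b) = b*(2*b) = 2*b**2)
w = 955 (w = -693 + 1648 = 955)
(-2552 + d(10))/(A(-63, 12) + w) = (-2552 + 2*10**2)/(((-63)**2 + 48*12) + 955) = (-2552 + 2*100)/((3969 + 576) + 955) = (-2552 + 200)/(4545 + 955) = -2352/5500 = -2352*1/5500 = -588/1375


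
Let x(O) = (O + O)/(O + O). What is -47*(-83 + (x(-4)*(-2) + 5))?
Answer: 3760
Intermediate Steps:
x(O) = 1 (x(O) = (2*O)/((2*O)) = (2*O)*(1/(2*O)) = 1)
-47*(-83 + (x(-4)*(-2) + 5)) = -47*(-83 + (1*(-2) + 5)) = -47*(-83 + (-2 + 5)) = -47*(-83 + 3) = -47*(-80) = 3760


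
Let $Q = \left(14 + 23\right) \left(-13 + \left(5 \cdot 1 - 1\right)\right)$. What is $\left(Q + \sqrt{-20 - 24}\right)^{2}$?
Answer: $110845 - 1332 i \sqrt{11} \approx 1.1085 \cdot 10^{5} - 4417.7 i$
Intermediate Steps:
$Q = -333$ ($Q = 37 \left(-13 + \left(5 - 1\right)\right) = 37 \left(-13 + 4\right) = 37 \left(-9\right) = -333$)
$\left(Q + \sqrt{-20 - 24}\right)^{2} = \left(-333 + \sqrt{-20 - 24}\right)^{2} = \left(-333 + \sqrt{-44}\right)^{2} = \left(-333 + 2 i \sqrt{11}\right)^{2}$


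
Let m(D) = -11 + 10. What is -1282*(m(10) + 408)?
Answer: -521774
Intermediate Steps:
m(D) = -1
-1282*(m(10) + 408) = -1282*(-1 + 408) = -1282*407 = -521774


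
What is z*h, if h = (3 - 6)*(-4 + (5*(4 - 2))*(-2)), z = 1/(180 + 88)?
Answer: 18/67 ≈ 0.26866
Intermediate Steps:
z = 1/268 ≈ 0.0037313
h = 72 (h = -3*(-4 + (5*2)*(-2)) = -3*(-4 + 10*(-2)) = -3*(-4 - 20) = -3*(-24) = 72)
z*h = (1/268)*72 = 18/67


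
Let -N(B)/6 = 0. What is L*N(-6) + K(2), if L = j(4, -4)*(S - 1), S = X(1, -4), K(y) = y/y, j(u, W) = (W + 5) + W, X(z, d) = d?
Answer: 1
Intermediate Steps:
N(B) = 0 (N(B) = -6*0 = 0)
j(u, W) = 5 + 2*W (j(u, W) = (5 + W) + W = 5 + 2*W)
K(y) = 1
S = -4
L = 15 (L = (5 + 2*(-4))*(-4 - 1) = (5 - 8)*(-5) = -3*(-5) = 15)
L*N(-6) + K(2) = 15*0 + 1 = 0 + 1 = 1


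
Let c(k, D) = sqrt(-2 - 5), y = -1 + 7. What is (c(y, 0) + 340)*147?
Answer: 49980 + 147*I*sqrt(7) ≈ 49980.0 + 388.93*I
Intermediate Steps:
y = 6
c(k, D) = I*sqrt(7) (c(k, D) = sqrt(-7) = I*sqrt(7))
(c(y, 0) + 340)*147 = (I*sqrt(7) + 340)*147 = (340 + I*sqrt(7))*147 = 49980 + 147*I*sqrt(7)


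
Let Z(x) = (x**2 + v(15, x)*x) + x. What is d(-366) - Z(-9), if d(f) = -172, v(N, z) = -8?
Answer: -316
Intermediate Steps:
Z(x) = x**2 - 7*x (Z(x) = (x**2 - 8*x) + x = x**2 - 7*x)
d(-366) - Z(-9) = -172 - (-9)*(-7 - 9) = -172 - (-9)*(-16) = -172 - 1*144 = -172 - 144 = -316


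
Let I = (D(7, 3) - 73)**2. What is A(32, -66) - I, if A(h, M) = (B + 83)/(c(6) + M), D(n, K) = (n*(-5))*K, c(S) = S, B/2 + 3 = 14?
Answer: -126743/4 ≈ -31686.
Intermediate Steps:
B = 22 (B = -6 + 2*14 = -6 + 28 = 22)
D(n, K) = -5*K*n (D(n, K) = (-5*n)*K = -5*K*n)
A(h, M) = 105/(6 + M) (A(h, M) = (22 + 83)/(6 + M) = 105/(6 + M))
I = 31684 (I = (-5*3*7 - 73)**2 = (-105 - 73)**2 = (-178)**2 = 31684)
A(32, -66) - I = 105/(6 - 66) - 1*31684 = 105/(-60) - 31684 = 105*(-1/60) - 31684 = -7/4 - 31684 = -126743/4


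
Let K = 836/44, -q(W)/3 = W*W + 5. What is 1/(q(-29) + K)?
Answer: -1/2519 ≈ -0.00039698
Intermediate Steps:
q(W) = -15 - 3*W² (q(W) = -3*(W*W + 5) = -3*(W² + 5) = -3*(5 + W²) = -15 - 3*W²)
K = 19 (K = 836*(1/44) = 19)
1/(q(-29) + K) = 1/((-15 - 3*(-29)²) + 19) = 1/((-15 - 3*841) + 19) = 1/((-15 - 2523) + 19) = 1/(-2538 + 19) = 1/(-2519) = -1/2519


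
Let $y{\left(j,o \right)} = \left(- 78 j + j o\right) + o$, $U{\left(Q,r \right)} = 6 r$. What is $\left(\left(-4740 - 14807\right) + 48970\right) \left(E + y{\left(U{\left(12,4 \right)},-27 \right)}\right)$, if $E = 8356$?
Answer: $170918207$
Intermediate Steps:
$y{\left(j,o \right)} = o - 78 j + j o$
$\left(\left(-4740 - 14807\right) + 48970\right) \left(E + y{\left(U{\left(12,4 \right)},-27 \right)}\right) = \left(\left(-4740 - 14807\right) + 48970\right) \left(8356 - \left(27 - 6 \cdot 4 \left(-27\right) + 78 \cdot 6 \cdot 4\right)\right) = \left(\left(-4740 - 14807\right) + 48970\right) \left(8356 - 2547\right) = \left(-19547 + 48970\right) \left(8356 - 2547\right) = 29423 \left(8356 - 2547\right) = 29423 \cdot 5809 = 170918207$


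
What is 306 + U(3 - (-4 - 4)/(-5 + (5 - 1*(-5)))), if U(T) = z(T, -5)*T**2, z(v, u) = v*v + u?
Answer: 404966/625 ≈ 647.95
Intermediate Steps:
z(v, u) = u + v**2 (z(v, u) = v**2 + u = u + v**2)
U(T) = T**2*(-5 + T**2) (U(T) = (-5 + T**2)*T**2 = T**2*(-5 + T**2))
306 + U(3 - (-4 - 4)/(-5 + (5 - 1*(-5)))) = 306 + (3 - (-4 - 4)/(-5 + (5 - 1*(-5))))**2*(-5 + (3 - (-4 - 4)/(-5 + (5 - 1*(-5))))**2) = 306 + (3 - (-8)/(-5 + (5 + 5)))**2*(-5 + (3 - (-8)/(-5 + (5 + 5)))**2) = 306 + (3 - (-8)/(-5 + 10))**2*(-5 + (3 - (-8)/(-5 + 10))**2) = 306 + (3 - (-8)/5)**2*(-5 + (3 - (-8)/5)**2) = 306 + (3 - 1*(-8/5))**2*(-5 + (3 - 1*(-8/5))**2) = 306 + (3 + 8/5)**2*(-5 + (3 + 8/5)**2) = 306 + (23/5)**2*(-5 + (23/5)**2) = 306 + 529*(-5 + 529/25)/25 = 306 + (529/25)*(404/25) = 306 + 213716/625 = 404966/625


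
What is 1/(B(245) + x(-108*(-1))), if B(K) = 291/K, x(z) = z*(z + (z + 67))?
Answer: 245/7488471 ≈ 3.2717e-5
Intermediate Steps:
x(z) = z*(67 + 2*z) (x(z) = z*(z + (67 + z)) = z*(67 + 2*z))
1/(B(245) + x(-108*(-1))) = 1/(291/245 + (-108*(-1))*(67 + 2*(-108*(-1)))) = 1/(291*(1/245) + 108*(67 + 2*108)) = 1/(291/245 + 108*(67 + 216)) = 1/(291/245 + 108*283) = 1/(291/245 + 30564) = 1/(7488471/245) = 245/7488471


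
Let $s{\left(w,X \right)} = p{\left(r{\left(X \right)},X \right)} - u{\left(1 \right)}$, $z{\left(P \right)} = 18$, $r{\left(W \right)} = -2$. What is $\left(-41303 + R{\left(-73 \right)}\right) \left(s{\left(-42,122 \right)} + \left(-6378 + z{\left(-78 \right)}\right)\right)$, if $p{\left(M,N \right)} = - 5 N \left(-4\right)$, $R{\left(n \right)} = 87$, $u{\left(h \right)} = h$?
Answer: $161607936$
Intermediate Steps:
$p{\left(M,N \right)} = 20 N$
$s{\left(w,X \right)} = -1 + 20 X$ ($s{\left(w,X \right)} = 20 X - 1 = -1 + 20 X$)
$\left(-41303 + R{\left(-73 \right)}\right) \left(s{\left(-42,122 \right)} + \left(-6378 + z{\left(-78 \right)}\right)\right) = \left(-41303 + 87\right) \left(\left(-1 + 20 \cdot 122\right) + \left(-6378 + 18\right)\right) = - 41216 \left(\left(-1 + 2440\right) - 6360\right) = - 41216 \left(2439 - 6360\right) = \left(-41216\right) \left(-3921\right) = 161607936$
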